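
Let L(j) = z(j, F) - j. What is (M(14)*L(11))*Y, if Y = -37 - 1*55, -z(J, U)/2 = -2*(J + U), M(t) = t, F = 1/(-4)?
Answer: -41216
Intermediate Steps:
F = -¼ ≈ -0.25000
z(J, U) = 4*J + 4*U (z(J, U) = -(-4)*(J + U) = -2*(-2*J - 2*U) = 4*J + 4*U)
Y = -92 (Y = -37 - 55 = -92)
L(j) = -1 + 3*j (L(j) = (4*j + 4*(-¼)) - j = (4*j - 1) - j = (-1 + 4*j) - j = -1 + 3*j)
(M(14)*L(11))*Y = (14*(-1 + 3*11))*(-92) = (14*(-1 + 33))*(-92) = (14*32)*(-92) = 448*(-92) = -41216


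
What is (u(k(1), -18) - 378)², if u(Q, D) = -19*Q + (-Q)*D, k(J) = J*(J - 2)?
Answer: 142129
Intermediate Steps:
k(J) = J*(-2 + J)
u(Q, D) = -19*Q - D*Q
(u(k(1), -18) - 378)² = (-1*(-2 + 1)*(19 - 18) - 378)² = (-1*1*(-1)*1 - 378)² = (-1*(-1)*1 - 378)² = (1 - 378)² = (-377)² = 142129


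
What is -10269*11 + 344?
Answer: -112615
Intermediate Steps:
-10269*11 + 344 = -489*231 + 344 = -112959 + 344 = -112615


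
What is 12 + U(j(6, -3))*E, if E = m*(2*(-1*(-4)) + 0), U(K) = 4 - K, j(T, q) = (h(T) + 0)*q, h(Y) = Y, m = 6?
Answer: 1068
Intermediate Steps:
j(T, q) = T*q (j(T, q) = (T + 0)*q = T*q)
E = 48 (E = 6*(2*(-1*(-4)) + 0) = 6*(2*4 + 0) = 6*(8 + 0) = 6*8 = 48)
12 + U(j(6, -3))*E = 12 + (4 - 6*(-3))*48 = 12 + (4 - 1*(-18))*48 = 12 + (4 + 18)*48 = 12 + 22*48 = 12 + 1056 = 1068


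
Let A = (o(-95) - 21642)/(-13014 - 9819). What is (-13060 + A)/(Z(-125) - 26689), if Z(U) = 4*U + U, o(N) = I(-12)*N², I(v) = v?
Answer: 16559391/34647809 ≈ 0.47793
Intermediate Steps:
o(N) = -12*N²
A = 14438/2537 (A = (-12*(-95)² - 21642)/(-13014 - 9819) = (-12*9025 - 21642)/(-22833) = (-108300 - 21642)*(-1/22833) = -129942*(-1/22833) = 14438/2537 ≈ 5.6910)
Z(U) = 5*U
(-13060 + A)/(Z(-125) - 26689) = (-13060 + 14438/2537)/(5*(-125) - 26689) = -33118782/(2537*(-625 - 26689)) = -33118782/2537/(-27314) = -33118782/2537*(-1/27314) = 16559391/34647809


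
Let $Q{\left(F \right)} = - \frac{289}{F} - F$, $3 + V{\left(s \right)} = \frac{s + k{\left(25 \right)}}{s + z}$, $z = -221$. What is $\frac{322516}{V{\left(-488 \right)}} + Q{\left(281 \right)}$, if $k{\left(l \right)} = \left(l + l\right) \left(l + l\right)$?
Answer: $- \frac{64582555914}{1163059} \approx -55528.0$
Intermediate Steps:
$k{\left(l \right)} = 4 l^{2}$ ($k{\left(l \right)} = 2 l 2 l = 4 l^{2}$)
$V{\left(s \right)} = -3 + \frac{2500 + s}{-221 + s}$ ($V{\left(s \right)} = -3 + \frac{s + 4 \cdot 25^{2}}{s - 221} = -3 + \frac{s + 4 \cdot 625}{-221 + s} = -3 + \frac{s + 2500}{-221 + s} = -3 + \frac{2500 + s}{-221 + s}$)
$Q{\left(F \right)} = - F - \frac{289}{F}$
$\frac{322516}{V{\left(-488 \right)}} + Q{\left(281 \right)} = \frac{322516}{\frac{1}{-221 - 488} \left(3163 - -976\right)} - \left(281 + \frac{289}{281}\right) = \frac{322516}{\frac{1}{-709} \left(3163 + 976\right)} - \frac{79250}{281} = \frac{322516}{\left(- \frac{1}{709}\right) 4139} - \frac{79250}{281} = \frac{322516}{- \frac{4139}{709}} - \frac{79250}{281} = 322516 \left(- \frac{709}{4139}\right) - \frac{79250}{281} = - \frac{228663844}{4139} - \frac{79250}{281} = - \frac{64582555914}{1163059}$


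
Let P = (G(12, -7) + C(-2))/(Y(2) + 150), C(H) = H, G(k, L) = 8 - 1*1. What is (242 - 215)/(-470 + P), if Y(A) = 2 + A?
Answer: -1386/24125 ≈ -0.057451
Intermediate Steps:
G(k, L) = 7 (G(k, L) = 8 - 1 = 7)
P = 5/154 (P = (7 - 2)/((2 + 2) + 150) = 5/(4 + 150) = 5/154 ≈ 0.032468)
(242 - 215)/(-470 + P) = (242 - 215)/(-470 + 5/154) = 27/(-72375/154) = 27*(-154/72375) = -1386/24125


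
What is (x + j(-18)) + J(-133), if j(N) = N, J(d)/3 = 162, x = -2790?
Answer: -2322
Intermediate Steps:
J(d) = 486 (J(d) = 3*162 = 486)
(x + j(-18)) + J(-133) = (-2790 - 18) + 486 = -2808 + 486 = -2322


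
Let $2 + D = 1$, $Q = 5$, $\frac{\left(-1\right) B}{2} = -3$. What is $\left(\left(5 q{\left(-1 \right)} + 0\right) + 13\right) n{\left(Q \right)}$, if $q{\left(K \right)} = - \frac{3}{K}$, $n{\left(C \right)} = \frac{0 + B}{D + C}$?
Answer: $42$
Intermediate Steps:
$B = 6$ ($B = \left(-2\right) \left(-3\right) = 6$)
$D = -1$ ($D = -2 + 1 = -1$)
$n{\left(C \right)} = \frac{6}{-1 + C}$ ($n{\left(C \right)} = \frac{0 + 6}{-1 + C} = \frac{6}{-1 + C}$)
$\left(\left(5 q{\left(-1 \right)} + 0\right) + 13\right) n{\left(Q \right)} = \left(\left(5 \left(- \frac{3}{-1}\right) + 0\right) + 13\right) \frac{6}{-1 + 5} = \left(\left(5 \left(\left(-3\right) \left(-1\right)\right) + 0\right) + 13\right) \frac{6}{4} = \left(\left(5 \cdot 3 + 0\right) + 13\right) 6 \cdot \frac{1}{4} = \left(\left(15 + 0\right) + 13\right) \frac{3}{2} = \left(15 + 13\right) \frac{3}{2} = 28 \cdot \frac{3}{2} = 42$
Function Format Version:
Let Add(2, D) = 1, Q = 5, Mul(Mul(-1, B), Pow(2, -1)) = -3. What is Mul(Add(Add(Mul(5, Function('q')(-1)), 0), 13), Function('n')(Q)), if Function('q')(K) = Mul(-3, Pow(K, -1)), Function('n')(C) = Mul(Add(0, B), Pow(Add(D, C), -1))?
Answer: 42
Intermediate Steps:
B = 6 (B = Mul(-2, -3) = 6)
D = -1 (D = Add(-2, 1) = -1)
Function('n')(C) = Mul(6, Pow(Add(-1, C), -1)) (Function('n')(C) = Mul(Add(0, 6), Pow(Add(-1, C), -1)) = Mul(6, Pow(Add(-1, C), -1)))
Mul(Add(Add(Mul(5, Function('q')(-1)), 0), 13), Function('n')(Q)) = Mul(Add(Add(Mul(5, Mul(-3, Pow(-1, -1))), 0), 13), Mul(6, Pow(Add(-1, 5), -1))) = Mul(Add(Add(Mul(5, Mul(-3, -1)), 0), 13), Mul(6, Pow(4, -1))) = Mul(Add(Add(Mul(5, 3), 0), 13), Mul(6, Rational(1, 4))) = Mul(Add(Add(15, 0), 13), Rational(3, 2)) = Mul(Add(15, 13), Rational(3, 2)) = Mul(28, Rational(3, 2)) = 42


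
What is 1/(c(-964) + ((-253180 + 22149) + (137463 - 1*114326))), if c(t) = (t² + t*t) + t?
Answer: 1/1649734 ≈ 6.0616e-7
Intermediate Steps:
c(t) = t + 2*t² (c(t) = (t² + t²) + t = 2*t² + t = t + 2*t²)
1/(c(-964) + ((-253180 + 22149) + (137463 - 1*114326))) = 1/(-964*(1 + 2*(-964)) + ((-253180 + 22149) + (137463 - 1*114326))) = 1/(-964*(1 - 1928) + (-231031 + (137463 - 114326))) = 1/(-964*(-1927) + (-231031 + 23137)) = 1/(1857628 - 207894) = 1/1649734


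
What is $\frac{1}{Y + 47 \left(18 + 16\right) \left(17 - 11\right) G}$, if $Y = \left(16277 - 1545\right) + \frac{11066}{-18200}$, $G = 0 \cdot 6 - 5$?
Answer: $- \frac{9100}{302198333} \approx -3.0113 \cdot 10^{-5}$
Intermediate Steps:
$G = -5$ ($G = 0 - 5 = -5$)
$Y = \frac{134055667}{9100}$ ($Y = 14732 + 11066 \left(- \frac{1}{18200}\right) = 14732 - \frac{5533}{9100} = \frac{134055667}{9100} \approx 14731.0$)
$\frac{1}{Y + 47 \left(18 + 16\right) \left(17 - 11\right) G} = \frac{1}{\frac{134055667}{9100} + 47 \left(18 + 16\right) \left(17 - 11\right) \left(-5\right)} = \frac{1}{\frac{134055667}{9100} + 47 \cdot 34 \cdot 6 \left(-5\right)} = \frac{1}{\frac{134055667}{9100} + 47 \cdot 204 \left(-5\right)} = \frac{1}{\frac{134055667}{9100} + 9588 \left(-5\right)} = \frac{1}{\frac{134055667}{9100} - 47940} = \frac{1}{- \frac{302198333}{9100}} = - \frac{9100}{302198333}$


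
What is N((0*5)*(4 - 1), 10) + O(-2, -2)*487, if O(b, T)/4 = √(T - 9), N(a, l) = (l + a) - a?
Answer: 10 + 1948*I*√11 ≈ 10.0 + 6460.8*I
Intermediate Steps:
N(a, l) = l (N(a, l) = (a + l) - a = l)
O(b, T) = 4*√(-9 + T) (O(b, T) = 4*√(T - 9) = 4*√(-9 + T))
N((0*5)*(4 - 1), 10) + O(-2, -2)*487 = 10 + (4*√(-9 - 2))*487 = 10 + (4*√(-11))*487 = 10 + (4*(I*√11))*487 = 10 + (4*I*√11)*487 = 10 + 1948*I*√11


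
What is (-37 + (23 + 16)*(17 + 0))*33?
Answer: 20658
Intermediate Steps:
(-37 + (23 + 16)*(17 + 0))*33 = (-37 + 39*17)*33 = (-37 + 663)*33 = 626*33 = 20658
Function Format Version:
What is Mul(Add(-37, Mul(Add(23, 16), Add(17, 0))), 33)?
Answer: 20658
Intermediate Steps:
Mul(Add(-37, Mul(Add(23, 16), Add(17, 0))), 33) = Mul(Add(-37, Mul(39, 17)), 33) = Mul(Add(-37, 663), 33) = Mul(626, 33) = 20658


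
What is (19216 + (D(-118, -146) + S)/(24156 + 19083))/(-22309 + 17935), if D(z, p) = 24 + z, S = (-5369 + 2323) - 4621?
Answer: -30773069/7004718 ≈ -4.3932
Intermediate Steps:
S = -7667 (S = -3046 - 4621 = -7667)
(19216 + (D(-118, -146) + S)/(24156 + 19083))/(-22309 + 17935) = (19216 + ((24 - 118) - 7667)/(24156 + 19083))/(-22309 + 17935) = (19216 + (-94 - 7667)/43239)/(-4374) = (19216 - 7761*1/43239)*(-1/4374) = (19216 - 2587/14413)*(-1/4374) = (276957621/14413)*(-1/4374) = -30773069/7004718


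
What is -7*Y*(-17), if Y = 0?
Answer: 0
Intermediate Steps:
-7*Y*(-17) = -7*0*(-17) = 0*(-17) = 0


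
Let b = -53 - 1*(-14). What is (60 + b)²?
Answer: 441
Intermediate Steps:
b = -39 (b = -53 + 14 = -39)
(60 + b)² = (60 - 39)² = 21² = 441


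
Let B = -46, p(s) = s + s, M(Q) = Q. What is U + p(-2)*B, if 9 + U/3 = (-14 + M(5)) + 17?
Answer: 181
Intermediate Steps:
p(s) = 2*s
U = -3 (U = -27 + 3*((-14 + 5) + 17) = -27 + 3*(-9 + 17) = -27 + 3*8 = -27 + 24 = -3)
U + p(-2)*B = -3 + (2*(-2))*(-46) = -3 - 4*(-46) = -3 + 184 = 181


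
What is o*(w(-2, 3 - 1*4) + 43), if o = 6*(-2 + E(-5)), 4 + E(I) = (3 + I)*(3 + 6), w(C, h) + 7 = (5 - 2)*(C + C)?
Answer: -3456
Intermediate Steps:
w(C, h) = -7 + 6*C (w(C, h) = -7 + (5 - 2)*(C + C) = -7 + 3*(2*C) = -7 + 6*C)
E(I) = 23 + 9*I (E(I) = -4 + (3 + I)*(3 + 6) = -4 + (3 + I)*9 = -4 + (27 + 9*I) = 23 + 9*I)
o = -144 (o = 6*(-2 + (23 + 9*(-5))) = 6*(-2 + (23 - 45)) = 6*(-2 - 22) = 6*(-24) = -144)
o*(w(-2, 3 - 1*4) + 43) = -144*((-7 + 6*(-2)) + 43) = -144*((-7 - 12) + 43) = -144*(-19 + 43) = -144*24 = -3456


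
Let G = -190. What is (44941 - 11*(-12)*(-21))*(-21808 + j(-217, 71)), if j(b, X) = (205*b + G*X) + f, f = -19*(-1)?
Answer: -3363568116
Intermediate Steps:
f = 19
j(b, X) = 19 - 190*X + 205*b (j(b, X) = (205*b - 190*X) + 19 = (-190*X + 205*b) + 19 = 19 - 190*X + 205*b)
(44941 - 11*(-12)*(-21))*(-21808 + j(-217, 71)) = (44941 - 11*(-12)*(-21))*(-21808 + (19 - 190*71 + 205*(-217))) = (44941 + 132*(-21))*(-21808 + (19 - 13490 - 44485)) = (44941 - 2772)*(-21808 - 57956) = 42169*(-79764) = -3363568116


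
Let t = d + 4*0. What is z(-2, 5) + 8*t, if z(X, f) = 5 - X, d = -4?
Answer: -25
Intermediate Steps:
t = -4 (t = -4 + 4*0 = -4 + 0 = -4)
z(-2, 5) + 8*t = (5 - 1*(-2)) + 8*(-4) = (5 + 2) - 32 = 7 - 32 = -25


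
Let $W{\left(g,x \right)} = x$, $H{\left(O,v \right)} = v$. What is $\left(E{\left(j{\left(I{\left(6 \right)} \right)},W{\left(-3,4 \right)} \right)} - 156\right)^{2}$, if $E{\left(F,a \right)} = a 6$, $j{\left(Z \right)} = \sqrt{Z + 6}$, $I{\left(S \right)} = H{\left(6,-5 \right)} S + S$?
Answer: $17424$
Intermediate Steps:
$I{\left(S \right)} = - 4 S$ ($I{\left(S \right)} = - 5 S + S = - 4 S$)
$j{\left(Z \right)} = \sqrt{6 + Z}$
$E{\left(F,a \right)} = 6 a$
$\left(E{\left(j{\left(I{\left(6 \right)} \right)},W{\left(-3,4 \right)} \right)} - 156\right)^{2} = \left(6 \cdot 4 - 156\right)^{2} = \left(24 - 156\right)^{2} = \left(-132\right)^{2} = 17424$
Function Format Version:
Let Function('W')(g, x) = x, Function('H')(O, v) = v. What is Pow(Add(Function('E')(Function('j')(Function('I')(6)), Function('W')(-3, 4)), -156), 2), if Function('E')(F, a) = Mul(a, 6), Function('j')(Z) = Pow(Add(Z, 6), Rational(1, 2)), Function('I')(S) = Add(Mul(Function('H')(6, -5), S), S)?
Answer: 17424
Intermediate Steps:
Function('I')(S) = Mul(-4, S) (Function('I')(S) = Add(Mul(-5, S), S) = Mul(-4, S))
Function('j')(Z) = Pow(Add(6, Z), Rational(1, 2))
Function('E')(F, a) = Mul(6, a)
Pow(Add(Function('E')(Function('j')(Function('I')(6)), Function('W')(-3, 4)), -156), 2) = Pow(Add(Mul(6, 4), -156), 2) = Pow(Add(24, -156), 2) = Pow(-132, 2) = 17424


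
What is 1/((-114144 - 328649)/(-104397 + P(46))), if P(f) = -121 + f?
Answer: 104472/442793 ≈ 0.23594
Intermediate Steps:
1/((-114144 - 328649)/(-104397 + P(46))) = 1/((-114144 - 328649)/(-104397 + (-121 + 46))) = 1/(-442793/(-104397 - 75)) = 1/(-442793/(-104472)) = 1/(-442793*(-1/104472)) = 1/(442793/104472) = 104472/442793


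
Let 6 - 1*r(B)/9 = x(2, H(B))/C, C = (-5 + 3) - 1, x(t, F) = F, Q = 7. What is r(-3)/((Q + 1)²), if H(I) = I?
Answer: 45/64 ≈ 0.70313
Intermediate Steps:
C = -3 (C = -2 - 1 = -3)
r(B) = 54 + 3*B (r(B) = 54 - 9*B/(-3) = 54 - 9*B*(-1)/3 = 54 - (-3)*B = 54 + 3*B)
r(-3)/((Q + 1)²) = (54 + 3*(-3))/((7 + 1)²) = (54 - 9)/(8²) = 45/64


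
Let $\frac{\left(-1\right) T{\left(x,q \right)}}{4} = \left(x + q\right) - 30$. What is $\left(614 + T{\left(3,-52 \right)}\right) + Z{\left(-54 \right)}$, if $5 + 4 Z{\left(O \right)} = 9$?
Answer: $931$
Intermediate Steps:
$T{\left(x,q \right)} = 120 - 4 q - 4 x$ ($T{\left(x,q \right)} = - 4 \left(\left(x + q\right) - 30\right) = - 4 \left(\left(q + x\right) - 30\right) = - 4 \left(-30 + q + x\right) = 120 - 4 q - 4 x$)
$Z{\left(O \right)} = 1$ ($Z{\left(O \right)} = - \frac{5}{4} + \frac{1}{4} \cdot 9 = - \frac{5}{4} + \frac{9}{4} = 1$)
$\left(614 + T{\left(3,-52 \right)}\right) + Z{\left(-54 \right)} = \left(614 - -316\right) + 1 = \left(614 + \left(120 + 208 - 12\right)\right) + 1 = \left(614 + 316\right) + 1 = 930 + 1 = 931$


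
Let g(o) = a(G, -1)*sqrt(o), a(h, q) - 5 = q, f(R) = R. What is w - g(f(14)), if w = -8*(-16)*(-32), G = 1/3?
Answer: -4096 - 4*sqrt(14) ≈ -4111.0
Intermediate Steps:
G = 1/3 ≈ 0.33333
w = -4096 (w = 128*(-32) = -4096)
a(h, q) = 5 + q
g(o) = 4*sqrt(o) (g(o) = (5 - 1)*sqrt(o) = 4*sqrt(o))
w - g(f(14)) = -4096 - 4*sqrt(14)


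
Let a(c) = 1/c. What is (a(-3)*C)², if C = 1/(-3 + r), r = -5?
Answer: 1/576 ≈ 0.0017361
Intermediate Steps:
C = -⅛ (C = 1/(-3 - 5) = 1/(-8) = -⅛ ≈ -0.12500)
(a(-3)*C)² = (-⅛/(-3))² = (-⅓*(-⅛))² = (1/24)² = 1/576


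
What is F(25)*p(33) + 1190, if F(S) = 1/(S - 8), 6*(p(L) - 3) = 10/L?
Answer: 2003072/1683 ≈ 1190.2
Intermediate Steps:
p(L) = 3 + 5/(3*L) (p(L) = 3 + (10/L)/6 = 3 + 5/(3*L))
F(S) = 1/(-8 + S)
F(25)*p(33) + 1190 = (3 + (5/3)/33)/(-8 + 25) + 1190 = (3 + (5/3)*(1/33))/17 + 1190 = (3 + 5/99)/17 + 1190 = (1/17)*(302/99) + 1190 = 302/1683 + 1190 = 2003072/1683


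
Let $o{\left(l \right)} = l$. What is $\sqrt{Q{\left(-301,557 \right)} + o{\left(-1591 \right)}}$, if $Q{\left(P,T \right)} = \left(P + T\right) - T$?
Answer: $2 i \sqrt{473} \approx 43.497 i$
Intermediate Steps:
$Q{\left(P,T \right)} = P$
$\sqrt{Q{\left(-301,557 \right)} + o{\left(-1591 \right)}} = \sqrt{-301 - 1591} = \sqrt{-1892} = 2 i \sqrt{473}$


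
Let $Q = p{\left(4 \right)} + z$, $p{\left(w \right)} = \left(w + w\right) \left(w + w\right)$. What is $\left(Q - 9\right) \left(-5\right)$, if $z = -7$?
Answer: $-240$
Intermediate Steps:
$p{\left(w \right)} = 4 w^{2}$ ($p{\left(w \right)} = 2 w 2 w = 4 w^{2}$)
$Q = 57$ ($Q = 4 \cdot 4^{2} - 7 = 4 \cdot 16 - 7 = 64 - 7 = 57$)
$\left(Q - 9\right) \left(-5\right) = \left(57 - 9\right) \left(-5\right) = 48 \left(-5\right) = -240$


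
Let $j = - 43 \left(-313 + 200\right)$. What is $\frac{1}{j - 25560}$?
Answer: $- \frac{1}{20701} \approx -4.8307 \cdot 10^{-5}$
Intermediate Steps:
$j = 4859$ ($j = \left(-43\right) \left(-113\right) = 4859$)
$\frac{1}{j - 25560} = \frac{1}{4859 - 25560} = \frac{1}{-20701} = - \frac{1}{20701}$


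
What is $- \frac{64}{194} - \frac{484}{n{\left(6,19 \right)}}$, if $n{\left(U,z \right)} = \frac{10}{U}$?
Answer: $- \frac{141004}{485} \approx -290.73$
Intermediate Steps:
$- \frac{64}{194} - \frac{484}{n{\left(6,19 \right)}} = - \frac{64}{194} - \frac{484}{10 \cdot \frac{1}{6}} = \left(-64\right) \frac{1}{194} - \frac{484}{10 \cdot \frac{1}{6}} = - \frac{32}{97} - \frac{484}{\frac{5}{3}} = - \frac{32}{97} - \frac{1452}{5} = - \frac{141004}{485}$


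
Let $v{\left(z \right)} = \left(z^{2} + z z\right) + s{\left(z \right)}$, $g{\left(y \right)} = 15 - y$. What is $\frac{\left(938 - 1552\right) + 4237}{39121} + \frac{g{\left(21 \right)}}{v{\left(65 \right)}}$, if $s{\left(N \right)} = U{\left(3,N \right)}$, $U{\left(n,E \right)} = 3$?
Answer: $\frac{30390493}{330689813} \approx 0.0919$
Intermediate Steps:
$s{\left(N \right)} = 3$
$v{\left(z \right)} = 3 + 2 z^{2}$ ($v{\left(z \right)} = \left(z^{2} + z z\right) + 3 = \left(z^{2} + z^{2}\right) + 3 = 2 z^{2} + 3 = 3 + 2 z^{2}$)
$\frac{\left(938 - 1552\right) + 4237}{39121} + \frac{g{\left(21 \right)}}{v{\left(65 \right)}} = \frac{\left(938 - 1552\right) + 4237}{39121} + \frac{15 - 21}{3 + 2 \cdot 65^{2}} = \left(-614 + 4237\right) \frac{1}{39121} + \frac{15 - 21}{3 + 2 \cdot 4225} = 3623 \cdot \frac{1}{39121} - \frac{6}{3 + 8450} = \frac{3623}{39121} - \frac{6}{8453} = \frac{30390493}{330689813}$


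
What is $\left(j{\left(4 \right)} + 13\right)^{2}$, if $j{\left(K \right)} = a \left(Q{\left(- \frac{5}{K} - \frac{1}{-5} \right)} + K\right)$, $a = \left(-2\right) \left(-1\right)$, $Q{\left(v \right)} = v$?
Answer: $\frac{35721}{100} \approx 357.21$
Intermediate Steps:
$a = 2$
$j{\left(K \right)} = \frac{2}{5} - \frac{10}{K} + 2 K$ ($j{\left(K \right)} = 2 \left(\left(- \frac{5}{K} - \frac{1}{-5}\right) + K\right) = 2 \left(\left(- \frac{5}{K} - - \frac{1}{5}\right) + K\right) = 2 \left(\left(- \frac{5}{K} + \frac{1}{5}\right) + K\right) = 2 \left(\left(\frac{1}{5} - \frac{5}{K}\right) + K\right) = 2 \left(\frac{1}{5} + K - \frac{5}{K}\right) = \frac{2}{5} - \frac{10}{K} + 2 K$)
$\left(j{\left(4 \right)} + 13\right)^{2} = \left(\left(\frac{2}{5} - \frac{10}{4} + 2 \cdot 4\right) + 13\right)^{2} = \left(\left(\frac{2}{5} - \frac{5}{2} + 8\right) + 13\right)^{2} = \left(\frac{59}{10} + 13\right)^{2} = \left(\frac{189}{10}\right)^{2} = \frac{35721}{100}$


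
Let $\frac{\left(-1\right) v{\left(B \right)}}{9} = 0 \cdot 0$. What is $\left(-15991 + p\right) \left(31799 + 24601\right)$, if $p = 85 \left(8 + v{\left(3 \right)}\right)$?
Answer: $-863540400$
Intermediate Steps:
$v{\left(B \right)} = 0$ ($v{\left(B \right)} = - 9 \cdot 0 \cdot 0 = \left(-9\right) 0 = 0$)
$p = 680$ ($p = 85 \left(8 + 0\right) = 85 \cdot 8 = 680$)
$\left(-15991 + p\right) \left(31799 + 24601\right) = \left(-15991 + 680\right) \left(31799 + 24601\right) = \left(-15311\right) 56400 = -863540400$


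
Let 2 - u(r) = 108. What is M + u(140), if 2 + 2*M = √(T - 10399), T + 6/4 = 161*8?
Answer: -107 + 135*I*√2/4 ≈ -107.0 + 47.73*I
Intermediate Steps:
u(r) = -106 (u(r) = 2 - 1*108 = 2 - 108 = -106)
T = 2573/2 (T = -3/2 + 161*8 = -3/2 + 1288 = 2573/2 ≈ 1286.5)
M = -1 + 135*I*√2/4 (M = -1 + √(2573/2 - 10399)/2 = -1 + √(-18225/2)/2 = -1 + (135*I*√2/2)/2 = -1 + 135*I*√2/4 ≈ -1.0 + 47.73*I)
M + u(140) = (-1 + 135*I*√2/4) - 106 = -107 + 135*I*√2/4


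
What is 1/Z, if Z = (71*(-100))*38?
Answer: -1/269800 ≈ -3.7064e-6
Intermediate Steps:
Z = -269800 (Z = -7100*38 = -269800)
1/Z = 1/(-269800) = -1/269800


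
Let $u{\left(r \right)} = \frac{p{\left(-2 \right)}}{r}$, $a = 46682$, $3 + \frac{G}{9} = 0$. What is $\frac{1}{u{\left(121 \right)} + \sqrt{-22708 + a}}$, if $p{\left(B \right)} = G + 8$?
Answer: $\frac{2299}{351002973} + \frac{14641 \sqrt{23974}}{351002973} \approx 0.006465$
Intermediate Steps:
$G = -27$ ($G = -27 + 9 \cdot 0 = -27 + 0 = -27$)
$p{\left(B \right)} = -19$ ($p{\left(B \right)} = -27 + 8 = -19$)
$u{\left(r \right)} = - \frac{19}{r}$
$\frac{1}{u{\left(121 \right)} + \sqrt{-22708 + a}} = \frac{1}{- \frac{19}{121} + \sqrt{-22708 + 46682}} = \frac{1}{\left(-19\right) \frac{1}{121} + \sqrt{23974}} = \frac{1}{- \frac{19}{121} + \sqrt{23974}}$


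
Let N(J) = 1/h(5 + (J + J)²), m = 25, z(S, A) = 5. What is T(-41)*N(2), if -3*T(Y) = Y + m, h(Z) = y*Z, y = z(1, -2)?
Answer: 16/315 ≈ 0.050794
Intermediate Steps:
y = 5
h(Z) = 5*Z
T(Y) = -25/3 - Y/3 (T(Y) = -(Y + 25)/3 = -(25 + Y)/3 = -25/3 - Y/3)
N(J) = 1/(25 + 20*J²) (N(J) = 1/(5*(5 + (J + J)²)) = 1/(5*(5 + (2*J)²)) = 1/(5*(5 + 4*J²)) = 1/(25 + 20*J²))
T(-41)*N(2) = (-25/3 - ⅓*(-41))*(1/(5*(5 + 4*2²))) = (-25/3 + 41/3)*(1/(5*(5 + 4*4))) = 16*(1/(5*(5 + 16)))/3 = 16*((⅕)/21)/3 = 16*((⅕)*(1/21))/3 = (16/3)*(1/105) = 16/315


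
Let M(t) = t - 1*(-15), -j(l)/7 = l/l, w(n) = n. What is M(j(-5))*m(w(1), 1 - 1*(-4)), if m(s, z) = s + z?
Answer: 48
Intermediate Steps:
j(l) = -7 (j(l) = -7*l/l = -7*1 = -7)
M(t) = 15 + t (M(t) = t + 15 = 15 + t)
M(j(-5))*m(w(1), 1 - 1*(-4)) = (15 - 7)*(1 + (1 - 1*(-4))) = 8*(1 + (1 + 4)) = 8*(1 + 5) = 8*6 = 48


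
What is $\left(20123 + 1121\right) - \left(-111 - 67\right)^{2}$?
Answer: $-10440$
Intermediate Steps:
$\left(20123 + 1121\right) - \left(-111 - 67\right)^{2} = 21244 - \left(-178\right)^{2} = 21244 - 31684 = -10440$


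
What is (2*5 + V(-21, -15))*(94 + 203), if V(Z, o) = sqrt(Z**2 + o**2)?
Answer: 2970 + 891*sqrt(74) ≈ 10635.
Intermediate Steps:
(2*5 + V(-21, -15))*(94 + 203) = (2*5 + sqrt((-21)**2 + (-15)**2))*(94 + 203) = (10 + sqrt(441 + 225))*297 = (10 + sqrt(666))*297 = (10 + 3*sqrt(74))*297 = 2970 + 891*sqrt(74)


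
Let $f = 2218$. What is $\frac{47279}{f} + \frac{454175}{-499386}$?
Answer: $\frac{5650777636}{276909537} \approx 20.407$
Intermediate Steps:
$\frac{47279}{f} + \frac{454175}{-499386} = \frac{47279}{2218} + \frac{454175}{-499386} = 47279 \cdot \frac{1}{2218} + 454175 \left(- \frac{1}{499386}\right) = \frac{47279}{2218} - \frac{454175}{499386} = \frac{5650777636}{276909537}$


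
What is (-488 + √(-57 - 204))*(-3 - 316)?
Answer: 155672 - 957*I*√29 ≈ 1.5567e+5 - 5153.6*I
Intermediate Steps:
(-488 + √(-57 - 204))*(-3 - 316) = (-488 + √(-261))*(-319) = (-488 + 3*I*√29)*(-319) = 155672 - 957*I*√29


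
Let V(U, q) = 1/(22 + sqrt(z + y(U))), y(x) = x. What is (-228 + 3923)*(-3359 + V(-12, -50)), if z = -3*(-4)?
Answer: -273049415/22 ≈ -1.2411e+7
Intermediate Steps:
z = 12
V(U, q) = 1/(22 + sqrt(12 + U))
(-228 + 3923)*(-3359 + V(-12, -50)) = (-228 + 3923)*(-3359 + 1/(22 + sqrt(12 - 12))) = 3695*(-3359 + 1/(22 + sqrt(0))) = 3695*(-3359 + 1/(22 + 0)) = 3695*(-3359 + 1/22) = 3695*(-73897/22) = -273049415/22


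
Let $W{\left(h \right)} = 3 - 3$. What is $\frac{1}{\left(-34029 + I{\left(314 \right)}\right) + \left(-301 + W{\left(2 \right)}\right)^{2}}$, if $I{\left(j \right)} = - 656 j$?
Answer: $- \frac{1}{149412} \approx -6.6929 \cdot 10^{-6}$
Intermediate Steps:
$W{\left(h \right)} = 0$
$\frac{1}{\left(-34029 + I{\left(314 \right)}\right) + \left(-301 + W{\left(2 \right)}\right)^{2}} = \frac{1}{\left(-34029 - 205984\right) + \left(-301 + 0\right)^{2}} = \frac{1}{\left(-34029 - 205984\right) + \left(-301\right)^{2}} = \frac{1}{-240013 + 90601} = \frac{1}{-149412} = - \frac{1}{149412}$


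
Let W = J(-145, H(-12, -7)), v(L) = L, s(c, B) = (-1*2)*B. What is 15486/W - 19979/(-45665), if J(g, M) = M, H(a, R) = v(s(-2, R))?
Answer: 353723948/319655 ≈ 1106.6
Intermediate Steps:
s(c, B) = -2*B
H(a, R) = -2*R
W = 14 (W = -2*(-7) = 14)
15486/W - 19979/(-45665) = 15486/14 - 19979/(-45665) = 15486*(1/14) - 19979*(-1/45665) = 7743/7 + 19979/45665 = 353723948/319655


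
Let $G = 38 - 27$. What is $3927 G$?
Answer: $43197$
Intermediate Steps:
$G = 11$
$3927 G = 3927 \cdot 11 = 43197$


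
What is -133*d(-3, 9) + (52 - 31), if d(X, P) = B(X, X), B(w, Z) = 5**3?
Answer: -16604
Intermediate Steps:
B(w, Z) = 125
d(X, P) = 125
-133*d(-3, 9) + (52 - 31) = -133*125 + (52 - 31) = -16625 + 21 = -16604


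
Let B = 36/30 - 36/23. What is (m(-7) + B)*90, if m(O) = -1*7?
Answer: -15246/23 ≈ -662.87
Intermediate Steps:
m(O) = -7
B = -42/115 (B = 36*(1/30) - 36*1/23 = 6/5 - 36/23 = -42/115 ≈ -0.36522)
(m(-7) + B)*90 = (-7 - 42/115)*90 = -847/115*90 = -15246/23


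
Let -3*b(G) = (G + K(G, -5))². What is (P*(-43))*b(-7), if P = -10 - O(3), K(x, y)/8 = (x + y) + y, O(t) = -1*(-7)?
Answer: -14948219/3 ≈ -4.9827e+6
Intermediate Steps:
O(t) = 7
K(x, y) = 8*x + 16*y (K(x, y) = 8*((x + y) + y) = 8*(x + 2*y) = 8*x + 16*y)
b(G) = -(-80 + 9*G)²/3 (b(G) = -(G + (8*G + 16*(-5)))²/3 = -(G + (8*G - 80))²/3 = -(G + (-80 + 8*G))²/3 = -(-80 + 9*G)²/3)
P = -17 (P = -10 - 1*7 = -10 - 7 = -17)
(P*(-43))*b(-7) = (-17*(-43))*(-(-80 + 9*(-7))²/3) = 731*(-(-80 - 63)²/3) = 731*(-⅓*(-143)²) = 731*(-⅓*20449) = 731*(-20449/3) = -14948219/3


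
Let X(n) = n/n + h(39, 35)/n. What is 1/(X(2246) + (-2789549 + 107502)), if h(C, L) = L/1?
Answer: -2246/6023875281 ≈ -3.7285e-7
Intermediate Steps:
h(C, L) = L (h(C, L) = L*1 = L)
X(n) = 1 + 35/n (X(n) = n/n + 35/n = 1 + 35/n)
1/(X(2246) + (-2789549 + 107502)) = 1/((35 + 2246)/2246 + (-2789549 + 107502)) = 1/((1/2246)*2281 - 2682047) = 1/(2281/2246 - 2682047) = 1/(-6023875281/2246) = -2246/6023875281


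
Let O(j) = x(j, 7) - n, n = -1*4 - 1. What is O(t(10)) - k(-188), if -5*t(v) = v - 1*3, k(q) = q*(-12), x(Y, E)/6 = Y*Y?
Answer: -55981/25 ≈ -2239.2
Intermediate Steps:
x(Y, E) = 6*Y² (x(Y, E) = 6*(Y*Y) = 6*Y²)
k(q) = -12*q
n = -5 (n = -4 - 1 = -5)
t(v) = ⅗ - v/5 (t(v) = -(v - 1*3)/5 = -(v - 3)/5 = -(-3 + v)/5 = ⅗ - v/5)
O(j) = 5 + 6*j² (O(j) = 6*j² - 1*(-5) = 6*j² + 5 = 5 + 6*j²)
O(t(10)) - k(-188) = (5 + 6*(⅗ - ⅕*10)²) - (-12)*(-188) = (5 + 6*(⅗ - 2)²) - 1*2256 = (5 + 6*(-7/5)²) - 2256 = (5 + 6*(49/25)) - 2256 = (5 + 294/25) - 2256 = 419/25 - 2256 = -55981/25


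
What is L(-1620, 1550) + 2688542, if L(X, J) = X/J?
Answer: 416723848/155 ≈ 2.6885e+6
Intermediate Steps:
L(-1620, 1550) + 2688542 = -1620/1550 + 2688542 = -1620*1/1550 + 2688542 = -162/155 + 2688542 = 416723848/155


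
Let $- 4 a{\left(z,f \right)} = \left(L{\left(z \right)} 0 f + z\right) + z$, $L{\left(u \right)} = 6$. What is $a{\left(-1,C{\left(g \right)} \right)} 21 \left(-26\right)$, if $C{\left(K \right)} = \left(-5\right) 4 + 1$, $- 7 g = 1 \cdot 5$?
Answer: $-273$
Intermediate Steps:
$g = - \frac{5}{7}$ ($g = - \frac{1 \cdot 5}{7} = \left(- \frac{1}{7}\right) 5 = - \frac{5}{7} \approx -0.71429$)
$C{\left(K \right)} = -19$ ($C{\left(K \right)} = -20 + 1 = -19$)
$a{\left(z,f \right)} = - \frac{z}{2}$ ($a{\left(z,f \right)} = - \frac{\left(6 \cdot 0 f + z\right) + z}{4} = - \frac{\left(0 f + z\right) + z}{4} = - \frac{\left(0 + z\right) + z}{4} = - \frac{z + z}{4} = - \frac{2 z}{4} = - \frac{z}{2}$)
$a{\left(-1,C{\left(g \right)} \right)} 21 \left(-26\right) = \left(- \frac{1}{2}\right) \left(-1\right) 21 \left(-26\right) = \frac{1}{2} \cdot 21 \left(-26\right) = \frac{21}{2} \left(-26\right) = -273$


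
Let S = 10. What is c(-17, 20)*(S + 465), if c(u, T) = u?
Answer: -8075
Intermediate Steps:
c(-17, 20)*(S + 465) = -17*(10 + 465) = -17*475 = -8075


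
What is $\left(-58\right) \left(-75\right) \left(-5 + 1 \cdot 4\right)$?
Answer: $-4350$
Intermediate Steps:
$\left(-58\right) \left(-75\right) \left(-5 + 1 \cdot 4\right) = 4350 \left(-5 + 4\right) = 4350 \left(-1\right) = -4350$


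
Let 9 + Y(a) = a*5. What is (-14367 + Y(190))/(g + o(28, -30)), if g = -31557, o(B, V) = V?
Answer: 13426/31587 ≈ 0.42505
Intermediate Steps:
Y(a) = -9 + 5*a (Y(a) = -9 + a*5 = -9 + 5*a)
(-14367 + Y(190))/(g + o(28, -30)) = (-14367 + (-9 + 5*190))/(-31557 - 30) = (-14367 + (-9 + 950))/(-31587) = (-14367 + 941)*(-1/31587) = -13426*(-1/31587) = 13426/31587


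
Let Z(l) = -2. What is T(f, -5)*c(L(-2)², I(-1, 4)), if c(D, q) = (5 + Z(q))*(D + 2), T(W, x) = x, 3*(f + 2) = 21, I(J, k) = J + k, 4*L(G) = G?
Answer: -135/4 ≈ -33.750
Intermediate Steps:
L(G) = G/4
f = 5 (f = -2 + (⅓)*21 = -2 + 7 = 5)
c(D, q) = 6 + 3*D (c(D, q) = (5 - 2)*(D + 2) = 3*(2 + D) = 6 + 3*D)
T(f, -5)*c(L(-2)², I(-1, 4)) = -5*(6 + 3*((¼)*(-2))²) = -5*(6 + 3*(-½)²) = -5*(6 + 3*(¼)) = -5*(6 + ¾) = -5*27/4 = -135/4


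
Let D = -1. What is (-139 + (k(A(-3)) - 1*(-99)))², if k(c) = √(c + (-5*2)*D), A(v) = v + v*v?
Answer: 1296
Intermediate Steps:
A(v) = v + v²
k(c) = √(10 + c) (k(c) = √(c - 5*2*(-1)) = √(c - 10*(-1)) = √(c + 10) = √(10 + c))
(-139 + (k(A(-3)) - 1*(-99)))² = (-139 + (√(10 - 3*(1 - 3)) - 1*(-99)))² = (-139 + (√(10 - 3*(-2)) + 99))² = (-139 + (√(10 + 6) + 99))² = (-139 + (√16 + 99))² = (-139 + (4 + 99))² = (-139 + 103)² = (-36)² = 1296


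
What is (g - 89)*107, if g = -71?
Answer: -17120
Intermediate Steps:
(g - 89)*107 = (-71 - 89)*107 = -160*107 = -17120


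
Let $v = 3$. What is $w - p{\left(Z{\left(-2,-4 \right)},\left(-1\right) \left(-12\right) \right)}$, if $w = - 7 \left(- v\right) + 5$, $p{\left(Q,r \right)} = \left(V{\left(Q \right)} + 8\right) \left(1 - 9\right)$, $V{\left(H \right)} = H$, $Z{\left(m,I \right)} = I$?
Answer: $58$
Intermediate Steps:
$p{\left(Q,r \right)} = -64 - 8 Q$ ($p{\left(Q,r \right)} = \left(Q + 8\right) \left(1 - 9\right) = \left(8 + Q\right) \left(-8\right) = -64 - 8 Q$)
$w = 26$ ($w = - 7 \left(\left(-1\right) 3\right) + 5 = \left(-7\right) \left(-3\right) + 5 = 21 + 5 = 26$)
$w - p{\left(Z{\left(-2,-4 \right)},\left(-1\right) \left(-12\right) \right)} = 26 - \left(-64 - -32\right) = 26 - \left(-64 + 32\right) = 26 - -32 = 26 + 32 = 58$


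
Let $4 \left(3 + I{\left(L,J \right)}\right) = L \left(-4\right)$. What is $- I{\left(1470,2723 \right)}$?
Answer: $1473$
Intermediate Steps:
$I{\left(L,J \right)} = -3 - L$ ($I{\left(L,J \right)} = -3 + \frac{L \left(-4\right)}{4} = -3 + \frac{\left(-4\right) L}{4} = -3 - L$)
$- I{\left(1470,2723 \right)} = - (-3 - 1470) = \left(-1\right) \left(-1473\right) = 1473$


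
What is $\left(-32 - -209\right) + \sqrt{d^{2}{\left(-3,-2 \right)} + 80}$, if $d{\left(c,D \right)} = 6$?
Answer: $177 + 2 \sqrt{29} \approx 187.77$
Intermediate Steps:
$\left(-32 - -209\right) + \sqrt{d^{2}{\left(-3,-2 \right)} + 80} = \left(-32 - -209\right) + \sqrt{6^{2} + 80} = \left(-32 + 209\right) + \sqrt{36 + 80} = 177 + \sqrt{116} = 177 + 2 \sqrt{29}$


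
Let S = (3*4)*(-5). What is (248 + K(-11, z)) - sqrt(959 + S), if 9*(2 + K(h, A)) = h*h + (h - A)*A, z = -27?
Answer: 1903/9 - sqrt(899) ≈ 181.46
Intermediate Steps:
S = -60 (S = 12*(-5) = -60)
K(h, A) = -2 + h**2/9 + A*(h - A)/9 (K(h, A) = -2 + (h*h + (h - A)*A)/9 = -2 + (h**2 + A*(h - A))/9 = -2 + (h**2/9 + A*(h - A)/9) = -2 + h**2/9 + A*(h - A)/9)
(248 + K(-11, z)) - sqrt(959 + S) = (248 + (-2 - 1/9*(-27)**2 + (1/9)*(-11)**2 + (1/9)*(-27)*(-11))) - sqrt(959 - 60) = (248 + (-2 - 1/9*729 + (1/9)*121 + 33)) - sqrt(899) = (248 + (-2 - 81 + 121/9 + 33)) - sqrt(899) = (248 - 329/9) - sqrt(899) = 1903/9 - sqrt(899)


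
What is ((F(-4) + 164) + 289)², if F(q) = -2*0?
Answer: 205209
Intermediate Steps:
F(q) = 0
((F(-4) + 164) + 289)² = ((0 + 164) + 289)² = (164 + 289)² = 453² = 205209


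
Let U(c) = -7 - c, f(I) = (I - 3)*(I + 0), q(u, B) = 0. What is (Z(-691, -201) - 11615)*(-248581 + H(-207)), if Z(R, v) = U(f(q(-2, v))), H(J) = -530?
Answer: 2895168042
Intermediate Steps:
f(I) = I*(-3 + I) (f(I) = (-3 + I)*I = I*(-3 + I))
Z(R, v) = -7 (Z(R, v) = -7 - 0*(-3 + 0) = -7 - 0*(-3) = -7 - 1*0 = -7 + 0 = -7)
(Z(-691, -201) - 11615)*(-248581 + H(-207)) = (-7 - 11615)*(-248581 - 530) = -11622*(-249111) = 2895168042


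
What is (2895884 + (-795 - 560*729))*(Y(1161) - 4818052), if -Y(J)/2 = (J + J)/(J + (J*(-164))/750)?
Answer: -3510661695130864/293 ≈ -1.1982e+13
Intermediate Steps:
Y(J) = -1500/293 (Y(J) = -2*(J + J)/(J + (J*(-164))/750) = -2*2*J/(J - 164*J*(1/750)) = -2*2*J/(J - 82*J/375) = -2*2*J/(293*J/375) = -2*2*J*375/(293*J) = -2*750/293 = -1500/293)
(2895884 + (-795 - 560*729))*(Y(1161) - 4818052) = (2895884 + (-795 - 560*729))*(-1500/293 - 4818052) = (2895884 + (-795 - 408240))*(-1411690736/293) = (2895884 - 409035)*(-1411690736/293) = 2486849*(-1411690736/293) = -3510661695130864/293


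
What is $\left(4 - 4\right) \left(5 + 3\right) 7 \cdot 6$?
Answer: $0$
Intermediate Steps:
$\left(4 - 4\right) \left(5 + 3\right) 7 \cdot 6 = 0 \cdot 8 \cdot 7 \cdot 6 = 0 \cdot 7 \cdot 6 = 0 \cdot 6 = 0$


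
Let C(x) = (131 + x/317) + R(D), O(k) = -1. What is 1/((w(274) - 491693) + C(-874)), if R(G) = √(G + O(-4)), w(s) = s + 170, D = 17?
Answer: -317/155684012 ≈ -2.0362e-6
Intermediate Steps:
w(s) = 170 + s
R(G) = √(-1 + G) (R(G) = √(G - 1) = √(-1 + G))
C(x) = 135 + x/317 (C(x) = (131 + x/317) + √(-1 + 17) = (131 + x*(1/317)) + √16 = (131 + x/317) + 4 = 135 + x/317)
1/((w(274) - 491693) + C(-874)) = 1/(((170 + 274) - 491693) + (135 + (1/317)*(-874))) = 1/((444 - 491693) + (135 - 874/317)) = 1/(-491249 + 41921/317) = 1/(-155684012/317) = -317/155684012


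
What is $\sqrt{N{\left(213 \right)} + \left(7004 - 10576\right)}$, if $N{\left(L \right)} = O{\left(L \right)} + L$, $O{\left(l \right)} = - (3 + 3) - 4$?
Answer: $i \sqrt{3369} \approx 58.043 i$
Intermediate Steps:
$O{\left(l \right)} = -10$ ($O{\left(l \right)} = \left(-1\right) 6 - 4 = -6 - 4 = -10$)
$N{\left(L \right)} = -10 + L$
$\sqrt{N{\left(213 \right)} + \left(7004 - 10576\right)} = \sqrt{\left(-10 + 213\right) + \left(7004 - 10576\right)} = \sqrt{203 - 3572} = \sqrt{-3369} = i \sqrt{3369}$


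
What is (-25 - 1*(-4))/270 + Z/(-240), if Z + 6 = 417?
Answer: -1289/720 ≈ -1.7903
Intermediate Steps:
Z = 411 (Z = -6 + 417 = 411)
(-25 - 1*(-4))/270 + Z/(-240) = (-25 - 1*(-4))/270 + 411/(-240) = (-25 + 4)*(1/270) + 411*(-1/240) = -21*1/270 - 137/80 = -7/90 - 137/80 = -1289/720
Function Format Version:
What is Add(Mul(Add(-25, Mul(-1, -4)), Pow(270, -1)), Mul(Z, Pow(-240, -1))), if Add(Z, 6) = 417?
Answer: Rational(-1289, 720) ≈ -1.7903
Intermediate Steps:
Z = 411 (Z = Add(-6, 417) = 411)
Add(Mul(Add(-25, Mul(-1, -4)), Pow(270, -1)), Mul(Z, Pow(-240, -1))) = Add(Mul(Add(-25, Mul(-1, -4)), Pow(270, -1)), Mul(411, Pow(-240, -1))) = Add(Mul(Add(-25, 4), Rational(1, 270)), Mul(411, Rational(-1, 240))) = Add(Mul(-21, Rational(1, 270)), Rational(-137, 80)) = Add(Rational(-7, 90), Rational(-137, 80)) = Rational(-1289, 720)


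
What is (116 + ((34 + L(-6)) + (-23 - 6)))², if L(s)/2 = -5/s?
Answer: 135424/9 ≈ 15047.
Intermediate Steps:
L(s) = -10/s (L(s) = 2*(-5/s) = -10/s)
(116 + ((34 + L(-6)) + (-23 - 6)))² = (116 + ((34 - 10/(-6)) + (-23 - 6)))² = (116 + ((34 - 10*(-⅙)) - 29))² = (116 + ((34 + 5/3) - 29))² = (116 + (107/3 - 29))² = (116 + 20/3)² = (368/3)² = 135424/9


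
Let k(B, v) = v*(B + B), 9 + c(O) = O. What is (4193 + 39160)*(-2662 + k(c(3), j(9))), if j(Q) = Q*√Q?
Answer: -129452058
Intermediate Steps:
j(Q) = Q^(3/2)
c(O) = -9 + O
k(B, v) = 2*B*v (k(B, v) = v*(2*B) = 2*B*v)
(4193 + 39160)*(-2662 + k(c(3), j(9))) = (4193 + 39160)*(-2662 + 2*(-9 + 3)*9^(3/2)) = 43353*(-2662 + 2*(-6)*27) = 43353*(-2662 - 324) = 43353*(-2986) = -129452058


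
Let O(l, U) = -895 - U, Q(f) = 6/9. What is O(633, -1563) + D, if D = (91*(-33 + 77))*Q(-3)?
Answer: 10012/3 ≈ 3337.3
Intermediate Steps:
Q(f) = 2/3 (Q(f) = 6*(1/9) = 2/3)
D = 8008/3 (D = (91*(-33 + 77))*(2/3) = (91*44)*(2/3) = 4004*(2/3) = 8008/3 ≈ 2669.3)
O(633, -1563) + D = (-895 - 1*(-1563)) + 8008/3 = (-895 + 1563) + 8008/3 = 668 + 8008/3 = 10012/3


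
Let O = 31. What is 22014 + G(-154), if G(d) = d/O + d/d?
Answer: 682311/31 ≈ 22010.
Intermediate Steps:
G(d) = 1 + d/31 (G(d) = d/31 + d/d = d*(1/31) + 1 = d/31 + 1 = 1 + d/31)
22014 + G(-154) = 22014 + (1 + (1/31)*(-154)) = 22014 + (1 - 154/31) = 22014 - 123/31 = 682311/31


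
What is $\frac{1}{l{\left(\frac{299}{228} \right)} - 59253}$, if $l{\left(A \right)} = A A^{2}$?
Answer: $- \frac{11852352}{702260682157} \approx -1.6877 \cdot 10^{-5}$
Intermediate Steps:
$l{\left(A \right)} = A^{3}$
$\frac{1}{l{\left(\frac{299}{228} \right)} - 59253} = \frac{1}{\left(\frac{299}{228}\right)^{3} - 59253} = \frac{1}{\frac{26730899}{11852352} - 59253} = \frac{1}{- \frac{702260682157}{11852352}} = - \frac{11852352}{702260682157}$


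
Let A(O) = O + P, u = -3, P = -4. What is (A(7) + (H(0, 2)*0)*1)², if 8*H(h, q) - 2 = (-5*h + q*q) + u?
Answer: 9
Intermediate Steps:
A(O) = -4 + O (A(O) = O - 4 = -4 + O)
H(h, q) = -⅛ - 5*h/8 + q²/8 (H(h, q) = ¼ + ((-5*h + q*q) - 3)/8 = ¼ + ((-5*h + q²) - 3)/8 = ¼ + ((q² - 5*h) - 3)/8 = ¼ + (-3 + q² - 5*h)/8 = ¼ + (-3/8 - 5*h/8 + q²/8) = -⅛ - 5*h/8 + q²/8)
(A(7) + (H(0, 2)*0)*1)² = ((-4 + 7) + ((-⅛ - 5/8*0 + (⅛)*2²)*0)*1)² = (3 + ((-⅛ + 0 + (⅛)*4)*0)*1)² = (3 + ((-⅛ + 0 + ½)*0)*1)² = (3 + ((3/8)*0)*1)² = (3 + 0*1)² = (3 + 0)² = 3² = 9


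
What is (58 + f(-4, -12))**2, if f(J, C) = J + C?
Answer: 1764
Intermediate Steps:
f(J, C) = C + J
(58 + f(-4, -12))**2 = (58 + (-12 - 4))**2 = (58 - 16)**2 = 42**2 = 1764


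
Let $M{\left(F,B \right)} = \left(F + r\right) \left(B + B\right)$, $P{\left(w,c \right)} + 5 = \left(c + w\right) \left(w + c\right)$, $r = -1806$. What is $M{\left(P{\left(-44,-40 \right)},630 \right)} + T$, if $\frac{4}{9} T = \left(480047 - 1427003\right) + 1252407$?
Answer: $\frac{29183859}{4} \approx 7.296 \cdot 10^{6}$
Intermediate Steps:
$P{\left(w,c \right)} = -5 + \left(c + w\right)^{2}$ ($P{\left(w,c \right)} = -5 + \left(c + w\right) \left(w + c\right) = -5 + \left(c + w\right) \left(c + w\right) = -5 + \left(c + w\right)^{2}$)
$M{\left(F,B \right)} = 2 B \left(-1806 + F\right)$ ($M{\left(F,B \right)} = \left(F - 1806\right) \left(B + B\right) = \left(-1806 + F\right) 2 B = 2 B \left(-1806 + F\right)$)
$T = \frac{2749059}{4}$ ($T = \frac{9 \left(\left(480047 - 1427003\right) + 1252407\right)}{4} = \frac{9 \left(-946956 + 1252407\right)}{4} = \frac{9}{4} \cdot 305451 = \frac{2749059}{4} \approx 6.8727 \cdot 10^{5}$)
$M{\left(P{\left(-44,-40 \right)},630 \right)} + T = 2 \cdot 630 \left(-1806 - \left(5 - \left(-40 - 44\right)^{2}\right)\right) + \frac{2749059}{4} = 2 \cdot 630 \left(-1806 - \left(5 - \left(-84\right)^{2}\right)\right) + \frac{2749059}{4} = 2 \cdot 630 \left(-1806 + \left(-5 + 7056\right)\right) + \frac{2749059}{4} = 2 \cdot 630 \left(-1806 + 7051\right) + \frac{2749059}{4} = 2 \cdot 630 \cdot 5245 + \frac{2749059}{4} = 6608700 + \frac{2749059}{4} = \frac{29183859}{4}$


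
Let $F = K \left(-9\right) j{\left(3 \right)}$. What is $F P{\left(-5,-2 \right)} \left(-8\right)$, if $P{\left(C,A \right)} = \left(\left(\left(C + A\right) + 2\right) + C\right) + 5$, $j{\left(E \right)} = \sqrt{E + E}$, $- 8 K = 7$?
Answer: $315 \sqrt{6} \approx 771.59$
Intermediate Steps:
$K = - \frac{7}{8}$ ($K = \left(- \frac{1}{8}\right) 7 = - \frac{7}{8} \approx -0.875$)
$j{\left(E \right)} = \sqrt{2} \sqrt{E}$ ($j{\left(E \right)} = \sqrt{2 E} = \sqrt{2} \sqrt{E}$)
$P{\left(C,A \right)} = 7 + A + 2 C$ ($P{\left(C,A \right)} = \left(\left(\left(A + C\right) + 2\right) + C\right) + 5 = \left(\left(2 + A + C\right) + C\right) + 5 = \left(2 + A + 2 C\right) + 5 = 7 + A + 2 C$)
$F = \frac{63 \sqrt{6}}{8}$ ($F = \left(- \frac{7}{8}\right) \left(-9\right) \sqrt{2} \sqrt{3} = \frac{63 \sqrt{6}}{8} \approx 19.29$)
$F P{\left(-5,-2 \right)} \left(-8\right) = \frac{63 \sqrt{6}}{8} \left(7 - 2 + 2 \left(-5\right)\right) \left(-8\right) = \frac{63 \sqrt{6}}{8} \left(7 - 2 - 10\right) \left(-8\right) = \frac{63 \sqrt{6}}{8} \left(\left(-5\right) \left(-8\right)\right) = \frac{63 \sqrt{6}}{8} \cdot 40 = 315 \sqrt{6}$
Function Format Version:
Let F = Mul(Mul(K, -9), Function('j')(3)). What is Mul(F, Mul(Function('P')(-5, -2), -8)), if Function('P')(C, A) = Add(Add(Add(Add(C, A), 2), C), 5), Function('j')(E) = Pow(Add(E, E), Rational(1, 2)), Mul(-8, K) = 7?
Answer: Mul(315, Pow(6, Rational(1, 2))) ≈ 771.59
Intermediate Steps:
K = Rational(-7, 8) (K = Mul(Rational(-1, 8), 7) = Rational(-7, 8) ≈ -0.87500)
Function('j')(E) = Mul(Pow(2, Rational(1, 2)), Pow(E, Rational(1, 2))) (Function('j')(E) = Pow(Mul(2, E), Rational(1, 2)) = Mul(Pow(2, Rational(1, 2)), Pow(E, Rational(1, 2))))
Function('P')(C, A) = Add(7, A, Mul(2, C)) (Function('P')(C, A) = Add(Add(Add(Add(A, C), 2), C), 5) = Add(Add(Add(2, A, C), C), 5) = Add(Add(2, A, Mul(2, C)), 5) = Add(7, A, Mul(2, C)))
F = Mul(Rational(63, 8), Pow(6, Rational(1, 2))) (F = Mul(Mul(Rational(-7, 8), -9), Mul(Pow(2, Rational(1, 2)), Pow(3, Rational(1, 2)))) = Mul(Rational(63, 8), Pow(6, Rational(1, 2))) ≈ 19.290)
Mul(F, Mul(Function('P')(-5, -2), -8)) = Mul(Mul(Rational(63, 8), Pow(6, Rational(1, 2))), Mul(Add(7, -2, Mul(2, -5)), -8)) = Mul(Mul(Rational(63, 8), Pow(6, Rational(1, 2))), Mul(Add(7, -2, -10), -8)) = Mul(Mul(Rational(63, 8), Pow(6, Rational(1, 2))), Mul(-5, -8)) = Mul(Mul(Rational(63, 8), Pow(6, Rational(1, 2))), 40) = Mul(315, Pow(6, Rational(1, 2)))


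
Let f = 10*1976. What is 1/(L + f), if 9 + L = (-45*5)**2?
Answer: 1/70376 ≈ 1.4209e-5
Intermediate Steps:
f = 19760
L = 50616 (L = -9 + (-45*5)**2 = -9 + (-225)**2 = -9 + 50625 = 50616)
1/(L + f) = 1/(50616 + 19760) = 1/70376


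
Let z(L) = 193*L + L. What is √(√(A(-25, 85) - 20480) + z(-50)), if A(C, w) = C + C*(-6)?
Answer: √(-9700 + I*√20355) ≈ 0.7243 + 98.491*I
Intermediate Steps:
A(C, w) = -5*C (A(C, w) = C - 6*C = -5*C)
z(L) = 194*L
√(√(A(-25, 85) - 20480) + z(-50)) = √(√(-5*(-25) - 20480) + 194*(-50)) = √(√(125 - 20480) - 9700) = √(√(-20355) - 9700) = √(I*√20355 - 9700) = √(-9700 + I*√20355)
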